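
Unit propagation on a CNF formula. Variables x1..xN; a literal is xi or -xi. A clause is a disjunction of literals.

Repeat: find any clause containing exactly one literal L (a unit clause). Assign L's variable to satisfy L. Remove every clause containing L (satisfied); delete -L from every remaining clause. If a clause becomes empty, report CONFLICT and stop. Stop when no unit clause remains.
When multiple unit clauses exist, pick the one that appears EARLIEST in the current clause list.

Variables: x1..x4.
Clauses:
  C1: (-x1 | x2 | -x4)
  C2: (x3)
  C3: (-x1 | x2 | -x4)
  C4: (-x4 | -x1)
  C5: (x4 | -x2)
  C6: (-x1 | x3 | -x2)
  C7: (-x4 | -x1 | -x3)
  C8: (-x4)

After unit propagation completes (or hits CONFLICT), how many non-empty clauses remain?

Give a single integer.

unit clause [3] forces x3=T; simplify:
  drop -3 from [-4, -1, -3] -> [-4, -1]
  satisfied 2 clause(s); 6 remain; assigned so far: [3]
unit clause [-4] forces x4=F; simplify:
  drop 4 from [4, -2] -> [-2]
  satisfied 5 clause(s); 1 remain; assigned so far: [3, 4]
unit clause [-2] forces x2=F; simplify:
  satisfied 1 clause(s); 0 remain; assigned so far: [2, 3, 4]

Answer: 0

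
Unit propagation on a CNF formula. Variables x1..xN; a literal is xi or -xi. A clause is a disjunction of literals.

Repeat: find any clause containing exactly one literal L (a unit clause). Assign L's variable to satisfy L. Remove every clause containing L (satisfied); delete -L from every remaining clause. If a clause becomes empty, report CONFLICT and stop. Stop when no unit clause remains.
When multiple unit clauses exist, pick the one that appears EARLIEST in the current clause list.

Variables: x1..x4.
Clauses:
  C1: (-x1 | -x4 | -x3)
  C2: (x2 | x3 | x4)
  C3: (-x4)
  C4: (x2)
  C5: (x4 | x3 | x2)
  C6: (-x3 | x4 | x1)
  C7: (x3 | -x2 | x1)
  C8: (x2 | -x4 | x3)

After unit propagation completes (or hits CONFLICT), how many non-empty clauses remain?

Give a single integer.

unit clause [-4] forces x4=F; simplify:
  drop 4 from [2, 3, 4] -> [2, 3]
  drop 4 from [4, 3, 2] -> [3, 2]
  drop 4 from [-3, 4, 1] -> [-3, 1]
  satisfied 3 clause(s); 5 remain; assigned so far: [4]
unit clause [2] forces x2=T; simplify:
  drop -2 from [3, -2, 1] -> [3, 1]
  satisfied 3 clause(s); 2 remain; assigned so far: [2, 4]

Answer: 2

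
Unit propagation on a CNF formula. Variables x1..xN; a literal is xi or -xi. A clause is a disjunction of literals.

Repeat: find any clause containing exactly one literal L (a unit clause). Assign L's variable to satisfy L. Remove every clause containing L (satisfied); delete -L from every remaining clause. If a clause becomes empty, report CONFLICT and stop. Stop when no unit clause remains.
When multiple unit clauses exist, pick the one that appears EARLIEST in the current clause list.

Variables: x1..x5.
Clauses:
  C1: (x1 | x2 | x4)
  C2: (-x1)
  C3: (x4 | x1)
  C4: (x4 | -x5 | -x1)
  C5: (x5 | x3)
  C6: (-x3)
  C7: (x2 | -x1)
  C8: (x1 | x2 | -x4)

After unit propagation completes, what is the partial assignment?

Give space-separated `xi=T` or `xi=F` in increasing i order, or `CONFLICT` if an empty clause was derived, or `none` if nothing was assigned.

Answer: x1=F x2=T x3=F x4=T x5=T

Derivation:
unit clause [-1] forces x1=F; simplify:
  drop 1 from [1, 2, 4] -> [2, 4]
  drop 1 from [4, 1] -> [4]
  drop 1 from [1, 2, -4] -> [2, -4]
  satisfied 3 clause(s); 5 remain; assigned so far: [1]
unit clause [4] forces x4=T; simplify:
  drop -4 from [2, -4] -> [2]
  satisfied 2 clause(s); 3 remain; assigned so far: [1, 4]
unit clause [-3] forces x3=F; simplify:
  drop 3 from [5, 3] -> [5]
  satisfied 1 clause(s); 2 remain; assigned so far: [1, 3, 4]
unit clause [5] forces x5=T; simplify:
  satisfied 1 clause(s); 1 remain; assigned so far: [1, 3, 4, 5]
unit clause [2] forces x2=T; simplify:
  satisfied 1 clause(s); 0 remain; assigned so far: [1, 2, 3, 4, 5]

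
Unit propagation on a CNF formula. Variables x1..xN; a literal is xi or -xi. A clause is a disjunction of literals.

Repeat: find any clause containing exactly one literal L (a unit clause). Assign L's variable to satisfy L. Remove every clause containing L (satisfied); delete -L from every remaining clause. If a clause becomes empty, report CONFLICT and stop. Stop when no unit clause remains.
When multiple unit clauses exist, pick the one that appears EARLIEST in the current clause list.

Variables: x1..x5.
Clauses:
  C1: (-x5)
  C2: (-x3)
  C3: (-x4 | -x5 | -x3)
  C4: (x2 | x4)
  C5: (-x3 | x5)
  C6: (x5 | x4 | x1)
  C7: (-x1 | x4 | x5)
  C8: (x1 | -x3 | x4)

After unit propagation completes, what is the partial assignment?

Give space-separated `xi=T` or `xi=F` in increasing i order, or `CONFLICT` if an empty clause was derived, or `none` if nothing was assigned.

Answer: x3=F x5=F

Derivation:
unit clause [-5] forces x5=F; simplify:
  drop 5 from [-3, 5] -> [-3]
  drop 5 from [5, 4, 1] -> [4, 1]
  drop 5 from [-1, 4, 5] -> [-1, 4]
  satisfied 2 clause(s); 6 remain; assigned so far: [5]
unit clause [-3] forces x3=F; simplify:
  satisfied 3 clause(s); 3 remain; assigned so far: [3, 5]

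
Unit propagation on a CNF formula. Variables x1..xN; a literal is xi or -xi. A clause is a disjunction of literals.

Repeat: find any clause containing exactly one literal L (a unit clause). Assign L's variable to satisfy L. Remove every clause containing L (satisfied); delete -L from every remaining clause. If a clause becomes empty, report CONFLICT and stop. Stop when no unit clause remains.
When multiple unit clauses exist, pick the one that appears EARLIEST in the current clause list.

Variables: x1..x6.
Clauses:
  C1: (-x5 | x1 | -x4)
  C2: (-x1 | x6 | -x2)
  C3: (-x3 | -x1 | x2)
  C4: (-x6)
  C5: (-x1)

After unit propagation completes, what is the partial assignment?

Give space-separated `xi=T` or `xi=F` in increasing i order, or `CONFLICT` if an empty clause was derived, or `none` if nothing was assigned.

unit clause [-6] forces x6=F; simplify:
  drop 6 from [-1, 6, -2] -> [-1, -2]
  satisfied 1 clause(s); 4 remain; assigned so far: [6]
unit clause [-1] forces x1=F; simplify:
  drop 1 from [-5, 1, -4] -> [-5, -4]
  satisfied 3 clause(s); 1 remain; assigned so far: [1, 6]

Answer: x1=F x6=F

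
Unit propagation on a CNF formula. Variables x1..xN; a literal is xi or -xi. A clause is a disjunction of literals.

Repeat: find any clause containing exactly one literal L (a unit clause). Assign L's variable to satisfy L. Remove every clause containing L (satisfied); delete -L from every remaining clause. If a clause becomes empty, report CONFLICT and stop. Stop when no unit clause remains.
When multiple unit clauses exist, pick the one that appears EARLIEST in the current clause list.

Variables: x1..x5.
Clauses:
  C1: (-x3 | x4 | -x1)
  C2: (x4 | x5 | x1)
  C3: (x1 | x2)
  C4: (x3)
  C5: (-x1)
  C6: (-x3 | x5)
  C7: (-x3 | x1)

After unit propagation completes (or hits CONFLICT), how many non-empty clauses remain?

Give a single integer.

Answer: 3

Derivation:
unit clause [3] forces x3=T; simplify:
  drop -3 from [-3, 4, -1] -> [4, -1]
  drop -3 from [-3, 5] -> [5]
  drop -3 from [-3, 1] -> [1]
  satisfied 1 clause(s); 6 remain; assigned so far: [3]
unit clause [-1] forces x1=F; simplify:
  drop 1 from [4, 5, 1] -> [4, 5]
  drop 1 from [1, 2] -> [2]
  drop 1 from [1] -> [] (empty!)
  satisfied 2 clause(s); 4 remain; assigned so far: [1, 3]
CONFLICT (empty clause)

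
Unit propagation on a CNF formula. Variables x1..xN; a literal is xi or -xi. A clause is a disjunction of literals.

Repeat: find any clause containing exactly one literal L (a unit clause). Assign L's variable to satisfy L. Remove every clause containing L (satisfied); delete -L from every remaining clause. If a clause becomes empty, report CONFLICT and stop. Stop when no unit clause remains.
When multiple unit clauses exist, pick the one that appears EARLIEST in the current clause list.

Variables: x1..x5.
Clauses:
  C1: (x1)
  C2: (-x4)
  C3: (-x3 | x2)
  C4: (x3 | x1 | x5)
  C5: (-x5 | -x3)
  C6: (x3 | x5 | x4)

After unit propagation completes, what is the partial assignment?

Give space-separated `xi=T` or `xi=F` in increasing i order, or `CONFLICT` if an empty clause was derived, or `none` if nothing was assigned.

unit clause [1] forces x1=T; simplify:
  satisfied 2 clause(s); 4 remain; assigned so far: [1]
unit clause [-4] forces x4=F; simplify:
  drop 4 from [3, 5, 4] -> [3, 5]
  satisfied 1 clause(s); 3 remain; assigned so far: [1, 4]

Answer: x1=T x4=F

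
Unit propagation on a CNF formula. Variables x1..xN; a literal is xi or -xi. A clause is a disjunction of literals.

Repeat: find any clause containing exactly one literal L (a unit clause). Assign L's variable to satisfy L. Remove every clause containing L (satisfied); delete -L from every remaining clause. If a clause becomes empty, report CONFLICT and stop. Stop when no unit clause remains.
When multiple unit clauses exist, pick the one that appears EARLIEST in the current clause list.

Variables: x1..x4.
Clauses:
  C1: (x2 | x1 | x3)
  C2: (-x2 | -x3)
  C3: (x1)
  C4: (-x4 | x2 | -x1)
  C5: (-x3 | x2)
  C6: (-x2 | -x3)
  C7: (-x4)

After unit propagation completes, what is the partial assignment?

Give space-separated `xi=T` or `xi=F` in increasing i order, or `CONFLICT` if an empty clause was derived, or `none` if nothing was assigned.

unit clause [1] forces x1=T; simplify:
  drop -1 from [-4, 2, -1] -> [-4, 2]
  satisfied 2 clause(s); 5 remain; assigned so far: [1]
unit clause [-4] forces x4=F; simplify:
  satisfied 2 clause(s); 3 remain; assigned so far: [1, 4]

Answer: x1=T x4=F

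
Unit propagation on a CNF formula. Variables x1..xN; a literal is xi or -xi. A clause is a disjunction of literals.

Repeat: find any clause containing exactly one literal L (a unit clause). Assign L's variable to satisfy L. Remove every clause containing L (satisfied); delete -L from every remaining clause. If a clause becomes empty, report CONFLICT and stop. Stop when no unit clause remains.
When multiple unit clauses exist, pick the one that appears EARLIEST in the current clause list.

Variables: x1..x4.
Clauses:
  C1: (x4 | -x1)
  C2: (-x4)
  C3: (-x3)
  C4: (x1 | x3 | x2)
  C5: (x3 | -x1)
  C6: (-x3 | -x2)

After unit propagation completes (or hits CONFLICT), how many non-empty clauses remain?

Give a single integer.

Answer: 0

Derivation:
unit clause [-4] forces x4=F; simplify:
  drop 4 from [4, -1] -> [-1]
  satisfied 1 clause(s); 5 remain; assigned so far: [4]
unit clause [-1] forces x1=F; simplify:
  drop 1 from [1, 3, 2] -> [3, 2]
  satisfied 2 clause(s); 3 remain; assigned so far: [1, 4]
unit clause [-3] forces x3=F; simplify:
  drop 3 from [3, 2] -> [2]
  satisfied 2 clause(s); 1 remain; assigned so far: [1, 3, 4]
unit clause [2] forces x2=T; simplify:
  satisfied 1 clause(s); 0 remain; assigned so far: [1, 2, 3, 4]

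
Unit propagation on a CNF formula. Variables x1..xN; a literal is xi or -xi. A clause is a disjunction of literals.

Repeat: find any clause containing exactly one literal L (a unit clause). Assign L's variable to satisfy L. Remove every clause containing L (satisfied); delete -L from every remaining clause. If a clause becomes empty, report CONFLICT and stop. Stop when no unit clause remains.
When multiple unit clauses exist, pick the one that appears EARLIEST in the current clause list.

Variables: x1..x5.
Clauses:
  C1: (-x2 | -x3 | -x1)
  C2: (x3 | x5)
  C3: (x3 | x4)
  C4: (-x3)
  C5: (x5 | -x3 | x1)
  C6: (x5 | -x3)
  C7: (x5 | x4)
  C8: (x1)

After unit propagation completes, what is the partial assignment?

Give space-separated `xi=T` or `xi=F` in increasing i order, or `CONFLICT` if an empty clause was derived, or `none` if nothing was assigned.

unit clause [-3] forces x3=F; simplify:
  drop 3 from [3, 5] -> [5]
  drop 3 from [3, 4] -> [4]
  satisfied 4 clause(s); 4 remain; assigned so far: [3]
unit clause [5] forces x5=T; simplify:
  satisfied 2 clause(s); 2 remain; assigned so far: [3, 5]
unit clause [4] forces x4=T; simplify:
  satisfied 1 clause(s); 1 remain; assigned so far: [3, 4, 5]
unit clause [1] forces x1=T; simplify:
  satisfied 1 clause(s); 0 remain; assigned so far: [1, 3, 4, 5]

Answer: x1=T x3=F x4=T x5=T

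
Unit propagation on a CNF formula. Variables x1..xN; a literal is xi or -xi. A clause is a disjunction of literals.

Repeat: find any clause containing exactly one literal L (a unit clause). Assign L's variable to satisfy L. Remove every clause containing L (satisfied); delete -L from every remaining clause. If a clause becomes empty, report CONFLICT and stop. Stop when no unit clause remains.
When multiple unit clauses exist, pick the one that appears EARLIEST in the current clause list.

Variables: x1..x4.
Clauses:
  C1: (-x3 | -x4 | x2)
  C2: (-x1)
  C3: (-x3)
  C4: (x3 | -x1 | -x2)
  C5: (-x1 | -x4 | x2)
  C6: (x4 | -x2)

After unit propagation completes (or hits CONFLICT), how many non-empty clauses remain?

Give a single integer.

Answer: 1

Derivation:
unit clause [-1] forces x1=F; simplify:
  satisfied 3 clause(s); 3 remain; assigned so far: [1]
unit clause [-3] forces x3=F; simplify:
  satisfied 2 clause(s); 1 remain; assigned so far: [1, 3]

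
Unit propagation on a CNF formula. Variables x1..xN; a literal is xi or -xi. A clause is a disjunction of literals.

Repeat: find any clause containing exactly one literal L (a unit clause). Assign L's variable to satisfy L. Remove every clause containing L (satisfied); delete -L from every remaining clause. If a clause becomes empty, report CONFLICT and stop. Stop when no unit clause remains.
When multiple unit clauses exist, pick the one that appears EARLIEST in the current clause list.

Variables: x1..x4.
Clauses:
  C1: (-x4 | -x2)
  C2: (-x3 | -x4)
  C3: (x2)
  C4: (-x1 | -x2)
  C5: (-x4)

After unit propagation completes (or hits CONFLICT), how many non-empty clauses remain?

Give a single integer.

unit clause [2] forces x2=T; simplify:
  drop -2 from [-4, -2] -> [-4]
  drop -2 from [-1, -2] -> [-1]
  satisfied 1 clause(s); 4 remain; assigned so far: [2]
unit clause [-4] forces x4=F; simplify:
  satisfied 3 clause(s); 1 remain; assigned so far: [2, 4]
unit clause [-1] forces x1=F; simplify:
  satisfied 1 clause(s); 0 remain; assigned so far: [1, 2, 4]

Answer: 0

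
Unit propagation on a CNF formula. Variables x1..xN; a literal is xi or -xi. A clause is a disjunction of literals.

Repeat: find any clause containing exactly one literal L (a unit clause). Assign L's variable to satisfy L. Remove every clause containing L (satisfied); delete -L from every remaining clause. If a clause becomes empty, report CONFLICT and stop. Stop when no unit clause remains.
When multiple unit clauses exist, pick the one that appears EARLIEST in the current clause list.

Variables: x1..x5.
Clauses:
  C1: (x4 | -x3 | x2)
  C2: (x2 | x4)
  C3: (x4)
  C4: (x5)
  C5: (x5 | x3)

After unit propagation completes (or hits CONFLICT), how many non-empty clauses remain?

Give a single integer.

Answer: 0

Derivation:
unit clause [4] forces x4=T; simplify:
  satisfied 3 clause(s); 2 remain; assigned so far: [4]
unit clause [5] forces x5=T; simplify:
  satisfied 2 clause(s); 0 remain; assigned so far: [4, 5]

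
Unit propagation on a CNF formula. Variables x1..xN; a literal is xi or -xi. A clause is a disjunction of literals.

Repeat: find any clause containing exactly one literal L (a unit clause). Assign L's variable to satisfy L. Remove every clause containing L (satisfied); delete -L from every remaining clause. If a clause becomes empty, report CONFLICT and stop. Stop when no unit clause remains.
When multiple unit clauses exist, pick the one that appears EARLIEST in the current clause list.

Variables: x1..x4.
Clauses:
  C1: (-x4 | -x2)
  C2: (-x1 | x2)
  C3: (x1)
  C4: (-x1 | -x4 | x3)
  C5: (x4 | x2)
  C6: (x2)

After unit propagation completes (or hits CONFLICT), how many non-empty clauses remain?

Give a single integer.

unit clause [1] forces x1=T; simplify:
  drop -1 from [-1, 2] -> [2]
  drop -1 from [-1, -4, 3] -> [-4, 3]
  satisfied 1 clause(s); 5 remain; assigned so far: [1]
unit clause [2] forces x2=T; simplify:
  drop -2 from [-4, -2] -> [-4]
  satisfied 3 clause(s); 2 remain; assigned so far: [1, 2]
unit clause [-4] forces x4=F; simplify:
  satisfied 2 clause(s); 0 remain; assigned so far: [1, 2, 4]

Answer: 0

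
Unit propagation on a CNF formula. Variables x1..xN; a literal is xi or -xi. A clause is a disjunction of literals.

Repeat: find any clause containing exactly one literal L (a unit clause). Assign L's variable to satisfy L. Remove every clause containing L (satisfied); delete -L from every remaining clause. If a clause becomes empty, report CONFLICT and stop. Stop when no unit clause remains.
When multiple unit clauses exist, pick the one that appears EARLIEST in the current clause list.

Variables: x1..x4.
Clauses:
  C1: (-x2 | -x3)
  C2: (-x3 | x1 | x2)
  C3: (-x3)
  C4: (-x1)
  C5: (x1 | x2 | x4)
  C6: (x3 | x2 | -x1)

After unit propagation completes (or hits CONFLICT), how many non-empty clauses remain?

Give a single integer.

Answer: 1

Derivation:
unit clause [-3] forces x3=F; simplify:
  drop 3 from [3, 2, -1] -> [2, -1]
  satisfied 3 clause(s); 3 remain; assigned so far: [3]
unit clause [-1] forces x1=F; simplify:
  drop 1 from [1, 2, 4] -> [2, 4]
  satisfied 2 clause(s); 1 remain; assigned so far: [1, 3]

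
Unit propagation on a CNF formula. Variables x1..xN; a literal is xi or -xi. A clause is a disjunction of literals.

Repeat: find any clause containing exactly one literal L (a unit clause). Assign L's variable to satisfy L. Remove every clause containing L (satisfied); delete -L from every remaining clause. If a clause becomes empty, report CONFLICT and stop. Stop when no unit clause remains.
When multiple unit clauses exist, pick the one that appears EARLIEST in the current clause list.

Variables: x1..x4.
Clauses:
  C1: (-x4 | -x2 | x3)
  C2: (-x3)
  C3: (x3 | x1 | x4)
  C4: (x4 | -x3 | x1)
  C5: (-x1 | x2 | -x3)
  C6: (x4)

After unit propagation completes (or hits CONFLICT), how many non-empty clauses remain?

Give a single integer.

Answer: 0

Derivation:
unit clause [-3] forces x3=F; simplify:
  drop 3 from [-4, -2, 3] -> [-4, -2]
  drop 3 from [3, 1, 4] -> [1, 4]
  satisfied 3 clause(s); 3 remain; assigned so far: [3]
unit clause [4] forces x4=T; simplify:
  drop -4 from [-4, -2] -> [-2]
  satisfied 2 clause(s); 1 remain; assigned so far: [3, 4]
unit clause [-2] forces x2=F; simplify:
  satisfied 1 clause(s); 0 remain; assigned so far: [2, 3, 4]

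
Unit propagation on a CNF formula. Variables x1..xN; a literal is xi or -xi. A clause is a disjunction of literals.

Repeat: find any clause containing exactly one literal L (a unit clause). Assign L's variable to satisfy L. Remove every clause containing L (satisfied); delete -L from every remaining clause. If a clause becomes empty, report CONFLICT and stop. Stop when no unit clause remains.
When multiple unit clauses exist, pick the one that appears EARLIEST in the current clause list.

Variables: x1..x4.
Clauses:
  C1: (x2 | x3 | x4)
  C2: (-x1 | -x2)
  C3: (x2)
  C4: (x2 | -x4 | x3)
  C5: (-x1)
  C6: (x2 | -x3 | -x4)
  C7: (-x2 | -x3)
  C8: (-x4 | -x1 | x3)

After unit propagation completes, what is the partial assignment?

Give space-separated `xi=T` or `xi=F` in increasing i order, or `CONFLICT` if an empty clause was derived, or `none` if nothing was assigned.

Answer: x1=F x2=T x3=F

Derivation:
unit clause [2] forces x2=T; simplify:
  drop -2 from [-1, -2] -> [-1]
  drop -2 from [-2, -3] -> [-3]
  satisfied 4 clause(s); 4 remain; assigned so far: [2]
unit clause [-1] forces x1=F; simplify:
  satisfied 3 clause(s); 1 remain; assigned so far: [1, 2]
unit clause [-3] forces x3=F; simplify:
  satisfied 1 clause(s); 0 remain; assigned so far: [1, 2, 3]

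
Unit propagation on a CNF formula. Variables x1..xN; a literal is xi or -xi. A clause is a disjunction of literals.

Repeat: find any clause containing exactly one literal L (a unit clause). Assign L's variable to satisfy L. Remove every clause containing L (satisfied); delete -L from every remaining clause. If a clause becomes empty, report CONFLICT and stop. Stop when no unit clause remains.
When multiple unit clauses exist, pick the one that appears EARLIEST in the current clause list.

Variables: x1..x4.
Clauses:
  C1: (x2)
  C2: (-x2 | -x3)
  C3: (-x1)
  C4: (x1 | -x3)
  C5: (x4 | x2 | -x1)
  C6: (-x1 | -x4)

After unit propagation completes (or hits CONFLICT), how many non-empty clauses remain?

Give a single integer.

Answer: 0

Derivation:
unit clause [2] forces x2=T; simplify:
  drop -2 from [-2, -3] -> [-3]
  satisfied 2 clause(s); 4 remain; assigned so far: [2]
unit clause [-3] forces x3=F; simplify:
  satisfied 2 clause(s); 2 remain; assigned so far: [2, 3]
unit clause [-1] forces x1=F; simplify:
  satisfied 2 clause(s); 0 remain; assigned so far: [1, 2, 3]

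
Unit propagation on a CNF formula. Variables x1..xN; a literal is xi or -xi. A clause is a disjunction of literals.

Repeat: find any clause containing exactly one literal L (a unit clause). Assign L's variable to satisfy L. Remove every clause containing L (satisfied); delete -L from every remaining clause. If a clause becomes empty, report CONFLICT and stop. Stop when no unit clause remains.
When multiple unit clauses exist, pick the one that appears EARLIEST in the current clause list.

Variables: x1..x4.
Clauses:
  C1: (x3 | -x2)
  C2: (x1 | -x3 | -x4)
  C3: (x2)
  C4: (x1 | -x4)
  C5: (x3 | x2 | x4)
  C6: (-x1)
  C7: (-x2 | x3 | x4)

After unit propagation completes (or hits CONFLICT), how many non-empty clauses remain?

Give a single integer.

unit clause [2] forces x2=T; simplify:
  drop -2 from [3, -2] -> [3]
  drop -2 from [-2, 3, 4] -> [3, 4]
  satisfied 2 clause(s); 5 remain; assigned so far: [2]
unit clause [3] forces x3=T; simplify:
  drop -3 from [1, -3, -4] -> [1, -4]
  satisfied 2 clause(s); 3 remain; assigned so far: [2, 3]
unit clause [-1] forces x1=F; simplify:
  drop 1 from [1, -4] -> [-4]
  drop 1 from [1, -4] -> [-4]
  satisfied 1 clause(s); 2 remain; assigned so far: [1, 2, 3]
unit clause [-4] forces x4=F; simplify:
  satisfied 2 clause(s); 0 remain; assigned so far: [1, 2, 3, 4]

Answer: 0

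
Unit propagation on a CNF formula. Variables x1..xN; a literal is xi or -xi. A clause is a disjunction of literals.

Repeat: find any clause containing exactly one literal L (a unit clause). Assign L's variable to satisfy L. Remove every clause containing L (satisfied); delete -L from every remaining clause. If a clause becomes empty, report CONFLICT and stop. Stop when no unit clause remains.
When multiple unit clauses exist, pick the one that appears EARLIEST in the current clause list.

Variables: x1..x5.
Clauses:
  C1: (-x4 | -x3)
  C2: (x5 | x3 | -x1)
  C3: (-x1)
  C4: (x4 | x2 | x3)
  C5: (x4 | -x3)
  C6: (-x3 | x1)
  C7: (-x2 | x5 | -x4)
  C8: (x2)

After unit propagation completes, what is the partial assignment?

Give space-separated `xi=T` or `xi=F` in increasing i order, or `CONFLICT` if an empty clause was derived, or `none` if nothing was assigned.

Answer: x1=F x2=T x3=F

Derivation:
unit clause [-1] forces x1=F; simplify:
  drop 1 from [-3, 1] -> [-3]
  satisfied 2 clause(s); 6 remain; assigned so far: [1]
unit clause [-3] forces x3=F; simplify:
  drop 3 from [4, 2, 3] -> [4, 2]
  satisfied 3 clause(s); 3 remain; assigned so far: [1, 3]
unit clause [2] forces x2=T; simplify:
  drop -2 from [-2, 5, -4] -> [5, -4]
  satisfied 2 clause(s); 1 remain; assigned so far: [1, 2, 3]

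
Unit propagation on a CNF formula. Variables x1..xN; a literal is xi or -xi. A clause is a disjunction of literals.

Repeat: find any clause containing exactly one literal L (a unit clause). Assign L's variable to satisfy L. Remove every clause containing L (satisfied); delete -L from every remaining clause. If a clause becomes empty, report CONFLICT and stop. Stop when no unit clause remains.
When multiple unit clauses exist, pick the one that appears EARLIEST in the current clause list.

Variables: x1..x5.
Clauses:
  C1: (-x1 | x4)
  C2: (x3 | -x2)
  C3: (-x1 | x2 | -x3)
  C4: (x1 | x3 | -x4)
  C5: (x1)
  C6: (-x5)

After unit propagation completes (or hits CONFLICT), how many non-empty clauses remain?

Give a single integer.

Answer: 2

Derivation:
unit clause [1] forces x1=T; simplify:
  drop -1 from [-1, 4] -> [4]
  drop -1 from [-1, 2, -3] -> [2, -3]
  satisfied 2 clause(s); 4 remain; assigned so far: [1]
unit clause [4] forces x4=T; simplify:
  satisfied 1 clause(s); 3 remain; assigned so far: [1, 4]
unit clause [-5] forces x5=F; simplify:
  satisfied 1 clause(s); 2 remain; assigned so far: [1, 4, 5]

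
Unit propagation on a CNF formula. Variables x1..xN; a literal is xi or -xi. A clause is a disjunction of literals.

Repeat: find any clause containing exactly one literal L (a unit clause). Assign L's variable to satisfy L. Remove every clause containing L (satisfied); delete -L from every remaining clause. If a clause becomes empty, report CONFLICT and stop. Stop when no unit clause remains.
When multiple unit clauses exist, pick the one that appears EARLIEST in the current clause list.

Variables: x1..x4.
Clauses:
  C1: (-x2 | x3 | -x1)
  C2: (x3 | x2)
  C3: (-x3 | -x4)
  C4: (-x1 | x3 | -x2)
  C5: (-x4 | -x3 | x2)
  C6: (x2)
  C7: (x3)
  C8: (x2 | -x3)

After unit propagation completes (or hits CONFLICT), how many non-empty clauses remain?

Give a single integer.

unit clause [2] forces x2=T; simplify:
  drop -2 from [-2, 3, -1] -> [3, -1]
  drop -2 from [-1, 3, -2] -> [-1, 3]
  satisfied 4 clause(s); 4 remain; assigned so far: [2]
unit clause [3] forces x3=T; simplify:
  drop -3 from [-3, -4] -> [-4]
  satisfied 3 clause(s); 1 remain; assigned so far: [2, 3]
unit clause [-4] forces x4=F; simplify:
  satisfied 1 clause(s); 0 remain; assigned so far: [2, 3, 4]

Answer: 0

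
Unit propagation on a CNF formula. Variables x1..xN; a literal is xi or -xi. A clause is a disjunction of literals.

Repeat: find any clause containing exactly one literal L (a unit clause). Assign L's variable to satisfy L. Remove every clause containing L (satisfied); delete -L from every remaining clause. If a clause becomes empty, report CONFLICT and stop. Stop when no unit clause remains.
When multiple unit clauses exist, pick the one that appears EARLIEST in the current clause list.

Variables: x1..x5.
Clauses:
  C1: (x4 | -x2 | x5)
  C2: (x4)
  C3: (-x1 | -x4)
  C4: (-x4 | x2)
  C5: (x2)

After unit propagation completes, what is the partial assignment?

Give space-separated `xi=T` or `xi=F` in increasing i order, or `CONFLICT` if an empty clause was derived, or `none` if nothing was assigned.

Answer: x1=F x2=T x4=T

Derivation:
unit clause [4] forces x4=T; simplify:
  drop -4 from [-1, -4] -> [-1]
  drop -4 from [-4, 2] -> [2]
  satisfied 2 clause(s); 3 remain; assigned so far: [4]
unit clause [-1] forces x1=F; simplify:
  satisfied 1 clause(s); 2 remain; assigned so far: [1, 4]
unit clause [2] forces x2=T; simplify:
  satisfied 2 clause(s); 0 remain; assigned so far: [1, 2, 4]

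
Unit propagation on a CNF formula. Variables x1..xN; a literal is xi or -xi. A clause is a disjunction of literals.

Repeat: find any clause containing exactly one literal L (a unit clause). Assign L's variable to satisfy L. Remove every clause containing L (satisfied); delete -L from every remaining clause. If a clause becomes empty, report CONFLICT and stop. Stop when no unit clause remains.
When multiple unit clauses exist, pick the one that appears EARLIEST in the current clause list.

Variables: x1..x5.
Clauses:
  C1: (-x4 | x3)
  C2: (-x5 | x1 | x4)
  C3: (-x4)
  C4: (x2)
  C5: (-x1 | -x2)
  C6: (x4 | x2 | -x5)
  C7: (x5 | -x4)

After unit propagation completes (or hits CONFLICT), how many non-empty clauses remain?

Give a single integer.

unit clause [-4] forces x4=F; simplify:
  drop 4 from [-5, 1, 4] -> [-5, 1]
  drop 4 from [4, 2, -5] -> [2, -5]
  satisfied 3 clause(s); 4 remain; assigned so far: [4]
unit clause [2] forces x2=T; simplify:
  drop -2 from [-1, -2] -> [-1]
  satisfied 2 clause(s); 2 remain; assigned so far: [2, 4]
unit clause [-1] forces x1=F; simplify:
  drop 1 from [-5, 1] -> [-5]
  satisfied 1 clause(s); 1 remain; assigned so far: [1, 2, 4]
unit clause [-5] forces x5=F; simplify:
  satisfied 1 clause(s); 0 remain; assigned so far: [1, 2, 4, 5]

Answer: 0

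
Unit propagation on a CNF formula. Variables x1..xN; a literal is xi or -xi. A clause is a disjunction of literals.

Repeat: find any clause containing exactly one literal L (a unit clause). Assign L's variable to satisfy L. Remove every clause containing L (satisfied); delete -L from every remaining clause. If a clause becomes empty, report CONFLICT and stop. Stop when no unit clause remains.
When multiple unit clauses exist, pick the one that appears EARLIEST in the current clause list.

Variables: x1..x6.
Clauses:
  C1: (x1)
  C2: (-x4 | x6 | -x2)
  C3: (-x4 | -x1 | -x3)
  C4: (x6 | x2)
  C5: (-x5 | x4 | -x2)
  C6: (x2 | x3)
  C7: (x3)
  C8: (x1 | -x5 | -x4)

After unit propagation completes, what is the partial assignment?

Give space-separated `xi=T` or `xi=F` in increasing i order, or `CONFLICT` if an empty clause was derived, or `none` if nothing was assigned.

Answer: x1=T x3=T x4=F

Derivation:
unit clause [1] forces x1=T; simplify:
  drop -1 from [-4, -1, -3] -> [-4, -3]
  satisfied 2 clause(s); 6 remain; assigned so far: [1]
unit clause [3] forces x3=T; simplify:
  drop -3 from [-4, -3] -> [-4]
  satisfied 2 clause(s); 4 remain; assigned so far: [1, 3]
unit clause [-4] forces x4=F; simplify:
  drop 4 from [-5, 4, -2] -> [-5, -2]
  satisfied 2 clause(s); 2 remain; assigned so far: [1, 3, 4]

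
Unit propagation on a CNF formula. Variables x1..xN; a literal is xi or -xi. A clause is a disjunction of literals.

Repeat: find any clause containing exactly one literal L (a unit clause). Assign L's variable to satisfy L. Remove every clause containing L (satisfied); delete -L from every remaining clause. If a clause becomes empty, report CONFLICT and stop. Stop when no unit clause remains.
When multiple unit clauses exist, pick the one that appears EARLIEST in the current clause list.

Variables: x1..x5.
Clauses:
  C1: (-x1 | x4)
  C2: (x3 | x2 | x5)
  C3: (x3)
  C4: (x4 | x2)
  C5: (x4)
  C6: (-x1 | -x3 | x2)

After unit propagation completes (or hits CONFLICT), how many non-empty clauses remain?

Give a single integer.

Answer: 1

Derivation:
unit clause [3] forces x3=T; simplify:
  drop -3 from [-1, -3, 2] -> [-1, 2]
  satisfied 2 clause(s); 4 remain; assigned so far: [3]
unit clause [4] forces x4=T; simplify:
  satisfied 3 clause(s); 1 remain; assigned so far: [3, 4]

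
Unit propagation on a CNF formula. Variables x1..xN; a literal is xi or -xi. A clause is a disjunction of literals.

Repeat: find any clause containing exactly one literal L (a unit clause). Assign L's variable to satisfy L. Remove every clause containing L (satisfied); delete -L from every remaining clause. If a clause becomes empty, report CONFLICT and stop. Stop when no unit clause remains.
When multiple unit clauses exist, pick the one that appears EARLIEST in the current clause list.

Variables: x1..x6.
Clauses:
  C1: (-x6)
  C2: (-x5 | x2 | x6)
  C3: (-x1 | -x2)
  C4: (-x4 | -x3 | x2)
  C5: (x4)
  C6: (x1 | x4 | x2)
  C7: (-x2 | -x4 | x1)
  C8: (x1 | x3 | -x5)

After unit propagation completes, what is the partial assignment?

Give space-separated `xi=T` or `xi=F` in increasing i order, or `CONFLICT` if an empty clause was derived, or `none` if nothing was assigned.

unit clause [-6] forces x6=F; simplify:
  drop 6 from [-5, 2, 6] -> [-5, 2]
  satisfied 1 clause(s); 7 remain; assigned so far: [6]
unit clause [4] forces x4=T; simplify:
  drop -4 from [-4, -3, 2] -> [-3, 2]
  drop -4 from [-2, -4, 1] -> [-2, 1]
  satisfied 2 clause(s); 5 remain; assigned so far: [4, 6]

Answer: x4=T x6=F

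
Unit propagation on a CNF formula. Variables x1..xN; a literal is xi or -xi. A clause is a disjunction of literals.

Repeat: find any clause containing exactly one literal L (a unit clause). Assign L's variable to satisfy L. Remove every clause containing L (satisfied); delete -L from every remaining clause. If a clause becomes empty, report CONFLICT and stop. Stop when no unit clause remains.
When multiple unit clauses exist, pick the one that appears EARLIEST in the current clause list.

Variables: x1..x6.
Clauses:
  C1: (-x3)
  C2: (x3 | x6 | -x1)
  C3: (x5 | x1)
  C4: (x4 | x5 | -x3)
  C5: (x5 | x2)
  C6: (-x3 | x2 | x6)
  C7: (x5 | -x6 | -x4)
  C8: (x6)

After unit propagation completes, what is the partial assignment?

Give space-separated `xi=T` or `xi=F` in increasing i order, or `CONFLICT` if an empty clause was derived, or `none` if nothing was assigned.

unit clause [-3] forces x3=F; simplify:
  drop 3 from [3, 6, -1] -> [6, -1]
  satisfied 3 clause(s); 5 remain; assigned so far: [3]
unit clause [6] forces x6=T; simplify:
  drop -6 from [5, -6, -4] -> [5, -4]
  satisfied 2 clause(s); 3 remain; assigned so far: [3, 6]

Answer: x3=F x6=T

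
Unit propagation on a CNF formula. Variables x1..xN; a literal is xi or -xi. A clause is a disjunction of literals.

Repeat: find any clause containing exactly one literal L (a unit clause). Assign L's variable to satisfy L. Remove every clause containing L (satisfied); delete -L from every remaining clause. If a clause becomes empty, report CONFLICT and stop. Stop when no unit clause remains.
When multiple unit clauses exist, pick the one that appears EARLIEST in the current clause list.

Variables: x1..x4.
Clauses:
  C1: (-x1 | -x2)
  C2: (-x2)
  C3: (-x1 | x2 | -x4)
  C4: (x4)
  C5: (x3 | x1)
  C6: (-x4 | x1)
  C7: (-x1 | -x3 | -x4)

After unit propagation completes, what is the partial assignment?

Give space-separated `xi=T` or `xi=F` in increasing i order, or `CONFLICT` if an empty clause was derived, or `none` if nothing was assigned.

unit clause [-2] forces x2=F; simplify:
  drop 2 from [-1, 2, -4] -> [-1, -4]
  satisfied 2 clause(s); 5 remain; assigned so far: [2]
unit clause [4] forces x4=T; simplify:
  drop -4 from [-1, -4] -> [-1]
  drop -4 from [-4, 1] -> [1]
  drop -4 from [-1, -3, -4] -> [-1, -3]
  satisfied 1 clause(s); 4 remain; assigned so far: [2, 4]
unit clause [-1] forces x1=F; simplify:
  drop 1 from [3, 1] -> [3]
  drop 1 from [1] -> [] (empty!)
  satisfied 2 clause(s); 2 remain; assigned so far: [1, 2, 4]
CONFLICT (empty clause)

Answer: CONFLICT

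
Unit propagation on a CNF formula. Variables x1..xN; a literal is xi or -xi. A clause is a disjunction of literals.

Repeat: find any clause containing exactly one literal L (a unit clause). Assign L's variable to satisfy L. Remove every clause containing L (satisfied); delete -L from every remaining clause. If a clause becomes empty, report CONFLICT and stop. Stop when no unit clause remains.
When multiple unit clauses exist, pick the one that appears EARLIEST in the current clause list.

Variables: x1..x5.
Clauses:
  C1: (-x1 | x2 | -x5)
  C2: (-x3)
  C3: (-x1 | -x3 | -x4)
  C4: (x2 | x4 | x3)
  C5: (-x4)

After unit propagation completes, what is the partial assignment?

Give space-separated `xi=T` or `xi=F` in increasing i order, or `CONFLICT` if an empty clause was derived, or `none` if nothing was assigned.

unit clause [-3] forces x3=F; simplify:
  drop 3 from [2, 4, 3] -> [2, 4]
  satisfied 2 clause(s); 3 remain; assigned so far: [3]
unit clause [-4] forces x4=F; simplify:
  drop 4 from [2, 4] -> [2]
  satisfied 1 clause(s); 2 remain; assigned so far: [3, 4]
unit clause [2] forces x2=T; simplify:
  satisfied 2 clause(s); 0 remain; assigned so far: [2, 3, 4]

Answer: x2=T x3=F x4=F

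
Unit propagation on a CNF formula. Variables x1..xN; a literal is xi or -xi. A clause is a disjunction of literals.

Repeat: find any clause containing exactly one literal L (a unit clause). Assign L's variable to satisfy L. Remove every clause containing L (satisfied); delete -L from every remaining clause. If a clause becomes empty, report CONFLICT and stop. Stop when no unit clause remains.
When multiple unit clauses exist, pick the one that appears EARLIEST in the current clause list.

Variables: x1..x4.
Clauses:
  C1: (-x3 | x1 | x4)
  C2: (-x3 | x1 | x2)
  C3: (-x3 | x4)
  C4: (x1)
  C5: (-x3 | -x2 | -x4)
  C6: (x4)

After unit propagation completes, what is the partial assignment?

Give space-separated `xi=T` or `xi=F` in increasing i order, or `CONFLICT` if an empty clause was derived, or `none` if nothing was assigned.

unit clause [1] forces x1=T; simplify:
  satisfied 3 clause(s); 3 remain; assigned so far: [1]
unit clause [4] forces x4=T; simplify:
  drop -4 from [-3, -2, -4] -> [-3, -2]
  satisfied 2 clause(s); 1 remain; assigned so far: [1, 4]

Answer: x1=T x4=T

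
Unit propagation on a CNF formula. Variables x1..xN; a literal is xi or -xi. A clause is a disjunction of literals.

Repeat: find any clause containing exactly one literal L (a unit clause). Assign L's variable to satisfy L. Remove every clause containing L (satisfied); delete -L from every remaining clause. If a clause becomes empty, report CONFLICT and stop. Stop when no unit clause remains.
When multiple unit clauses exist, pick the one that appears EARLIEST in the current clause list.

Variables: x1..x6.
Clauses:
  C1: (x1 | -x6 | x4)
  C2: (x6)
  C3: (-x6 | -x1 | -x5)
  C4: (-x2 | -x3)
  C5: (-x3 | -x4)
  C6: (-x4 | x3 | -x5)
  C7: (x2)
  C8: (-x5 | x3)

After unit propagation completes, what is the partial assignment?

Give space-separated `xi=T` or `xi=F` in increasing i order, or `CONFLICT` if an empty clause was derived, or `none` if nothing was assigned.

Answer: x2=T x3=F x5=F x6=T

Derivation:
unit clause [6] forces x6=T; simplify:
  drop -6 from [1, -6, 4] -> [1, 4]
  drop -6 from [-6, -1, -5] -> [-1, -5]
  satisfied 1 clause(s); 7 remain; assigned so far: [6]
unit clause [2] forces x2=T; simplify:
  drop -2 from [-2, -3] -> [-3]
  satisfied 1 clause(s); 6 remain; assigned so far: [2, 6]
unit clause [-3] forces x3=F; simplify:
  drop 3 from [-4, 3, -5] -> [-4, -5]
  drop 3 from [-5, 3] -> [-5]
  satisfied 2 clause(s); 4 remain; assigned so far: [2, 3, 6]
unit clause [-5] forces x5=F; simplify:
  satisfied 3 clause(s); 1 remain; assigned so far: [2, 3, 5, 6]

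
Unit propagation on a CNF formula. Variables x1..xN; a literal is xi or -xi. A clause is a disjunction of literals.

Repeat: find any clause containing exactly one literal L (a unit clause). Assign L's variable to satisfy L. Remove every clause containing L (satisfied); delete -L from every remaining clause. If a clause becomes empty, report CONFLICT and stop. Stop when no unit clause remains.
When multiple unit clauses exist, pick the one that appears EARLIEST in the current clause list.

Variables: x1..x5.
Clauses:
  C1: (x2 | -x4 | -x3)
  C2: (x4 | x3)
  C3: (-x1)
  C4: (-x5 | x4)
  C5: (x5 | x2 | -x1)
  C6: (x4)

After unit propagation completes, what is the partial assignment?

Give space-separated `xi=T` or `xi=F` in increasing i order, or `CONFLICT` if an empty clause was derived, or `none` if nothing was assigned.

unit clause [-1] forces x1=F; simplify:
  satisfied 2 clause(s); 4 remain; assigned so far: [1]
unit clause [4] forces x4=T; simplify:
  drop -4 from [2, -4, -3] -> [2, -3]
  satisfied 3 clause(s); 1 remain; assigned so far: [1, 4]

Answer: x1=F x4=T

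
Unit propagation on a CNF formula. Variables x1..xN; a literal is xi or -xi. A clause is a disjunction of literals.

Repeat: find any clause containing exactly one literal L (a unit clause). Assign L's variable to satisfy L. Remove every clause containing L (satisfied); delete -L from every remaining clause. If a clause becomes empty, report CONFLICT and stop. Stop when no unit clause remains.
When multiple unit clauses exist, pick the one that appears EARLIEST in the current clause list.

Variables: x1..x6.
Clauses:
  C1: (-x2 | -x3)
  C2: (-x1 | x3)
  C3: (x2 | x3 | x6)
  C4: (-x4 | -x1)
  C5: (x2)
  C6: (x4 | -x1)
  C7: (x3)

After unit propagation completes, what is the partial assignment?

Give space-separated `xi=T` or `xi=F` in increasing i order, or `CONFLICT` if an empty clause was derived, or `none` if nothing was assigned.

Answer: CONFLICT

Derivation:
unit clause [2] forces x2=T; simplify:
  drop -2 from [-2, -3] -> [-3]
  satisfied 2 clause(s); 5 remain; assigned so far: [2]
unit clause [-3] forces x3=F; simplify:
  drop 3 from [-1, 3] -> [-1]
  drop 3 from [3] -> [] (empty!)
  satisfied 1 clause(s); 4 remain; assigned so far: [2, 3]
CONFLICT (empty clause)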